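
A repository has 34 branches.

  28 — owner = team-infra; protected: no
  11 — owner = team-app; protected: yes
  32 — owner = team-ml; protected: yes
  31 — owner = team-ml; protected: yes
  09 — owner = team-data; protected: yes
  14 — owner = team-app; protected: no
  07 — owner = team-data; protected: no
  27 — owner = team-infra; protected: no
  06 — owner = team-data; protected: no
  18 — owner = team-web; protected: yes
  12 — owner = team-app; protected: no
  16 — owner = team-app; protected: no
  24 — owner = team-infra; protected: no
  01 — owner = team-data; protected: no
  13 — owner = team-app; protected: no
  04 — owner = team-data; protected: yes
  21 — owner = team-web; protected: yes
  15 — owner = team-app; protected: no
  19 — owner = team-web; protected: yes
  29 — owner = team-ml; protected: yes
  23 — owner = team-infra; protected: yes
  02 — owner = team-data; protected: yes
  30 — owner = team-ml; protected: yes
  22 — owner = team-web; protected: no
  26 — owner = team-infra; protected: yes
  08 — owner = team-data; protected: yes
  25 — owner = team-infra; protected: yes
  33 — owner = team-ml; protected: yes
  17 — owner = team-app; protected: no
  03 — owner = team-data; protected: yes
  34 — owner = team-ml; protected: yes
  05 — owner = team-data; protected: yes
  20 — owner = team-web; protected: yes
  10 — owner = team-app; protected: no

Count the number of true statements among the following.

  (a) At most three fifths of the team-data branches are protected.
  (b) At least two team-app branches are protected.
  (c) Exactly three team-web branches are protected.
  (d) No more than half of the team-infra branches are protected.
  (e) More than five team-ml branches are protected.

(a) team-data: |A| = 9, |A ∩ B| = 6; needs |A ∩ B| / |A| ≤ 3/5 — false.
(b) team-app: |A| = 8, |A ∩ B| = 1; needs |A ∩ B| ≥ 2 — false.
(c) team-web: |A| = 5, |A ∩ B| = 4; needs |A ∩ B| = 3 — false.
(d) team-infra: |A| = 6, |A ∩ B| = 3; needs |A ∩ B| ≤ |A ∖ B| — true.
(e) team-ml: |A| = 6, |A ∩ B| = 6; needs |A ∩ B| > 5 — true.

2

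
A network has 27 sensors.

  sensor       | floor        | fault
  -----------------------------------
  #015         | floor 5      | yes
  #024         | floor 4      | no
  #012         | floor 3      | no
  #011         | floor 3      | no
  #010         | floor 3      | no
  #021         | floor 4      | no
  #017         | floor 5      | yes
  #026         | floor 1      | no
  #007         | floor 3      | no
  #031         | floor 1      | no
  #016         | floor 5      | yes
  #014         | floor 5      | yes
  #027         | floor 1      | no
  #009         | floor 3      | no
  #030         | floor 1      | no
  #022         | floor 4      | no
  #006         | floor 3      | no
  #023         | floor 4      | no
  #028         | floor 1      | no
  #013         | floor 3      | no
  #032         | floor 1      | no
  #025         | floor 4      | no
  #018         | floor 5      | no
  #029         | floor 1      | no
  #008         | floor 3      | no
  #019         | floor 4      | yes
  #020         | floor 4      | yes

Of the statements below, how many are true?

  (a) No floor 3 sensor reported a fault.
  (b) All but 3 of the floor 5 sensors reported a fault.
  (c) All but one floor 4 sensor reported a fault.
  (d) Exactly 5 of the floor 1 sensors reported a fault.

1

(a) floor 3: |A| = 8, |A ∩ B| = 0; needs A ∩ B = ∅ (|A ∩ B| = 0) — true.
(b) floor 5: |A| = 5, |A ∩ B| = 4; needs |A ∖ B| = 3 — false.
(c) floor 4: |A| = 7, |A ∩ B| = 2; needs |A ∖ B| = 1 — false.
(d) floor 1: |A| = 7, |A ∩ B| = 0; needs |A ∩ B| = 5 — false.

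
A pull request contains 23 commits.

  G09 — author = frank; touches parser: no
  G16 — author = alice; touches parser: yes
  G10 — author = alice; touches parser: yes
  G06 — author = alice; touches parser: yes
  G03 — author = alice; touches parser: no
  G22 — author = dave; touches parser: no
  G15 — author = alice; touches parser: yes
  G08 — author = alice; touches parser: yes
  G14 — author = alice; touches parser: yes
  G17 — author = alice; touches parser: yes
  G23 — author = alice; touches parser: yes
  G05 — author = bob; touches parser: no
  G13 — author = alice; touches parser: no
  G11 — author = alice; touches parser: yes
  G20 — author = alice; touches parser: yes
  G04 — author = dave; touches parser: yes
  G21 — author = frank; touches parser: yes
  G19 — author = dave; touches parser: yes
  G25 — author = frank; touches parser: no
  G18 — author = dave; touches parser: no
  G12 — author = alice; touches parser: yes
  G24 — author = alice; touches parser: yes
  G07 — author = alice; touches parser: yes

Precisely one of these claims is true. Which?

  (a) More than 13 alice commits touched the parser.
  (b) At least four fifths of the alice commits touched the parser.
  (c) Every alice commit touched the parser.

(b)

|A| = 15, |A ∩ B| = 13, |A ∖ B| = 2.
(a) requires |A ∩ B| > 13: false.
(b) requires |A ∩ B| / |A| ≥ 4/5: true.
(c) requires A ⊆ B, i.e. every element of A is in B (|A ∖ B| = 0): false.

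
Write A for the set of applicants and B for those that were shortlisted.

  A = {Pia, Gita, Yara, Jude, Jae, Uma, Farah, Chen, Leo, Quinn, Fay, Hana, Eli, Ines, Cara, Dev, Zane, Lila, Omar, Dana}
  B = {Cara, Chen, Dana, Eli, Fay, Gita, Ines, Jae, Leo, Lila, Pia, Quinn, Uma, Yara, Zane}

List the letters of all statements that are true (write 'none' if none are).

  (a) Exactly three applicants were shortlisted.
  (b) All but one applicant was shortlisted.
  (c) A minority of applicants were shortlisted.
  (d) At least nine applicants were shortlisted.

|A| = 20, |A ∩ B| = 15, |A ∖ B| = 5.
(a) |A ∩ B| = 3: fails.
(b) |A ∖ B| = 1: fails.
(c) |A ∩ B| < |A ∖ B|: fails.
(d) |A ∩ B| ≥ 9: holds.

(d)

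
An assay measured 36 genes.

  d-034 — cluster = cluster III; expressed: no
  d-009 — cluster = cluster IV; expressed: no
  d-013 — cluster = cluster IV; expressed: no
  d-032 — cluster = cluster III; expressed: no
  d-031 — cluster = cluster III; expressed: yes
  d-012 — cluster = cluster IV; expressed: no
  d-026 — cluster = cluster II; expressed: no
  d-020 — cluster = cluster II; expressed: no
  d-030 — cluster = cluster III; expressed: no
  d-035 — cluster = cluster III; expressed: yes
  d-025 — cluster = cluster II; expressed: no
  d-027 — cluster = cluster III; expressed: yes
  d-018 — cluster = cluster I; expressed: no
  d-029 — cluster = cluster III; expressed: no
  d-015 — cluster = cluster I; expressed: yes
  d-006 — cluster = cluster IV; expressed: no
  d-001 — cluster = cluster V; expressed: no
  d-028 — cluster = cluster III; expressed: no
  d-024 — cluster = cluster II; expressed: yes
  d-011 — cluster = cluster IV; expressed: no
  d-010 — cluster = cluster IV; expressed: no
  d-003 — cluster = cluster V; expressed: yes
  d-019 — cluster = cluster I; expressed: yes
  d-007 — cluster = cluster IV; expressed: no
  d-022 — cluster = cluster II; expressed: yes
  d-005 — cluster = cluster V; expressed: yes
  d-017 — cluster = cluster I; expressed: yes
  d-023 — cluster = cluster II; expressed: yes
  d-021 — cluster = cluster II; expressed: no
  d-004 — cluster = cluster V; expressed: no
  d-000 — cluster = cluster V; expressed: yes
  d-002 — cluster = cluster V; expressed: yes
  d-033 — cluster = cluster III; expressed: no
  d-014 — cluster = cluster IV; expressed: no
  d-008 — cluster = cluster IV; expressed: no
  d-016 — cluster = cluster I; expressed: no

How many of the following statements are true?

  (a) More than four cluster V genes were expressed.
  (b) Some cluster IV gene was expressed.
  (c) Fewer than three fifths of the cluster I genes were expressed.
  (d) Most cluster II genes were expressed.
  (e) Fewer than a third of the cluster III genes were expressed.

(a) cluster V: |A| = 6, |A ∩ B| = 4; needs |A ∩ B| > 4 — false.
(b) cluster IV: |A| = 9, |A ∩ B| = 0; needs A ∩ B ≠ ∅ (|A ∩ B| ≥ 1) — false.
(c) cluster I: |A| = 5, |A ∩ B| = 3; needs |A ∩ B| / |A| < 3/5 — false.
(d) cluster II: |A| = 7, |A ∩ B| = 3; needs |A ∩ B| > |A ∖ B| — false.
(e) cluster III: |A| = 9, |A ∩ B| = 3; needs |A ∩ B| / |A| < 1/3 — false.

0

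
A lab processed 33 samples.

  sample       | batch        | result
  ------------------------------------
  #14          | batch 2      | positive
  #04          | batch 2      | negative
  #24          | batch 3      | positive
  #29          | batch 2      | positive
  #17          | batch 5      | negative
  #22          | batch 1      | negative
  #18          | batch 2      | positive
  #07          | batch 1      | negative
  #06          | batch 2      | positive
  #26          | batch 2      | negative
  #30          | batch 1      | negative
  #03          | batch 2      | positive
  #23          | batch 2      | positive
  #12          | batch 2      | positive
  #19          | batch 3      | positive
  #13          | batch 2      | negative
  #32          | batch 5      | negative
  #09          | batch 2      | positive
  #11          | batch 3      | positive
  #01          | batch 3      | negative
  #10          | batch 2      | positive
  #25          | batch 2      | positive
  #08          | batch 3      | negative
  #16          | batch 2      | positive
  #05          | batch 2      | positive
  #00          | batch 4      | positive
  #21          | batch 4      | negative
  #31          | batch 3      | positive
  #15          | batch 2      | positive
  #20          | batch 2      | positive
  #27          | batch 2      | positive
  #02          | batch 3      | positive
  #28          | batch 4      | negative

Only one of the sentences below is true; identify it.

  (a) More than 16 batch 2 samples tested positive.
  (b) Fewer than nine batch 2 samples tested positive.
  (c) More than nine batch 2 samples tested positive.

|A| = 18, |A ∩ B| = 15, |A ∖ B| = 3.
(a) requires |A ∩ B| > 16: false.
(b) requires |A ∩ B| < 9: false.
(c) requires |A ∩ B| > 9: true.

(c)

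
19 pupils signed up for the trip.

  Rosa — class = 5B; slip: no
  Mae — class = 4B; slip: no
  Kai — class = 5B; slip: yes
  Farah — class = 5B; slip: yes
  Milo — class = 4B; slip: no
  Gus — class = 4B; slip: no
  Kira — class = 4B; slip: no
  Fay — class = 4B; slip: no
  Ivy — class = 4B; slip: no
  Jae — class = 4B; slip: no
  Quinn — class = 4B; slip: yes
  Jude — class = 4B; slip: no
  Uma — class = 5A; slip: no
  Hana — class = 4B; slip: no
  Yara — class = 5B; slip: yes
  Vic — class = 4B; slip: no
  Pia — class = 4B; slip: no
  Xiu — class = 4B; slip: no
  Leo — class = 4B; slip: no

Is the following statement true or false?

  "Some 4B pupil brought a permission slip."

True

The determiner here denotes the relation: A ∩ B ≠ ∅ (|A ∩ B| ≥ 1).
A (the restrictor) = {Mae, Milo, Gus, Kira, Fay, Ivy, Jae, Quinn, Jude, Hana, Vic, Pia, Xiu, Leo}, |A| = 14.
A ∩ B = {Quinn}, so |A ∩ B| = 1.
So the statement is true.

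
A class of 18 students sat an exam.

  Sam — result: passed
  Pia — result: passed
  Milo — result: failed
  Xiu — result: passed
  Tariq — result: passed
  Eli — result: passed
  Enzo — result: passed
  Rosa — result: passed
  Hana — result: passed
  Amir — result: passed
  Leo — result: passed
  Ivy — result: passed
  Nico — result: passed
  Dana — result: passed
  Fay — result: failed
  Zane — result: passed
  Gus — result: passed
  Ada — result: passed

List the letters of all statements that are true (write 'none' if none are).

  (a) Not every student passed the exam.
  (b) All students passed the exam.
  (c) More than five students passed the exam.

(a), (c)

|A| = 18, |A ∩ B| = 16, |A ∖ B| = 2.
(a) A ⊄ B (|A ∖ B| ≥ 1): holds.
(b) A ⊆ B, i.e. every element of A is in B (|A ∖ B| = 0): fails.
(c) |A ∩ B| > 5: holds.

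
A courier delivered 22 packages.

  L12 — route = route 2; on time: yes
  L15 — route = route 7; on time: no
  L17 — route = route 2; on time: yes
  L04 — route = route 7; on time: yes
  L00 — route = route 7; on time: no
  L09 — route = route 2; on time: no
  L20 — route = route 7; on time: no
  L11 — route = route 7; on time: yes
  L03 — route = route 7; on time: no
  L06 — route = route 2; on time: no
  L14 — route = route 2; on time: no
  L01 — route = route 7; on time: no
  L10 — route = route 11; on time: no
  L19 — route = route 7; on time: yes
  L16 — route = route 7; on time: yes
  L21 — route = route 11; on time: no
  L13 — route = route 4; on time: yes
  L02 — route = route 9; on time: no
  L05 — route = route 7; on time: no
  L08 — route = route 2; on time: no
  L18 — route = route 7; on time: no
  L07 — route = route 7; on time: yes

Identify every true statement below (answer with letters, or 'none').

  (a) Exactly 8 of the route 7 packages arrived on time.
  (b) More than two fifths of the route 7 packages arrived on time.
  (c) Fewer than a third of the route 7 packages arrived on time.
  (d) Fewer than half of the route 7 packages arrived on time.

|A| = 12, |A ∩ B| = 5, |A ∖ B| = 7.
(a) |A ∩ B| = 8: fails.
(b) |A ∩ B| / |A| > 2/5: holds.
(c) |A ∩ B| / |A| < 1/3: fails.
(d) |A ∩ B| < |A ∖ B|: holds.

(b), (d)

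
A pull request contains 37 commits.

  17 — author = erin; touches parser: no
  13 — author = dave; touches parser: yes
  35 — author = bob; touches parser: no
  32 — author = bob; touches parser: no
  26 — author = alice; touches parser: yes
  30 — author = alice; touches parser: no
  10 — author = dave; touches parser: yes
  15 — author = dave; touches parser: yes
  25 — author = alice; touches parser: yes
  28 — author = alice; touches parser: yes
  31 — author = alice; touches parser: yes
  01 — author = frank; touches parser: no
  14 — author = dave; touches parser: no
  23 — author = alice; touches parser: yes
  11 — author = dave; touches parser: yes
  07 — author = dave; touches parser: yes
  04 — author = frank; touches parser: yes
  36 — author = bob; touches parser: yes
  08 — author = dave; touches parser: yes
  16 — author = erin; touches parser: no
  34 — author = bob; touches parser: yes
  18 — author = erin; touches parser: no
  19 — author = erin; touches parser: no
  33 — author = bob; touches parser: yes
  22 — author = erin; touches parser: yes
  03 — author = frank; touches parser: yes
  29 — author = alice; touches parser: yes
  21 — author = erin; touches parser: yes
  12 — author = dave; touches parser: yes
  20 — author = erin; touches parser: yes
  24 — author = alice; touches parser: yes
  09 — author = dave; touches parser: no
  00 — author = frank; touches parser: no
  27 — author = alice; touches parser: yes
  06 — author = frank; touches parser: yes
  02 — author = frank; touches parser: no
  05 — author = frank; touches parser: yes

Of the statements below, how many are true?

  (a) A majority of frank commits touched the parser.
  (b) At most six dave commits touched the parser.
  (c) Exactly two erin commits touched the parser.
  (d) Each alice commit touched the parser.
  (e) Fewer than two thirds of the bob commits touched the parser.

2

(a) frank: |A| = 7, |A ∩ B| = 4; needs |A ∩ B| > |A ∖ B| — true.
(b) dave: |A| = 9, |A ∩ B| = 7; needs |A ∩ B| ≤ 6 — false.
(c) erin: |A| = 7, |A ∩ B| = 3; needs |A ∩ B| = 2 — false.
(d) alice: |A| = 9, |A ∩ B| = 8; needs A ⊆ B, i.e. every element of A is in B (|A ∖ B| = 0) — false.
(e) bob: |A| = 5, |A ∩ B| = 3; needs |A ∩ B| / |A| < 2/3 — true.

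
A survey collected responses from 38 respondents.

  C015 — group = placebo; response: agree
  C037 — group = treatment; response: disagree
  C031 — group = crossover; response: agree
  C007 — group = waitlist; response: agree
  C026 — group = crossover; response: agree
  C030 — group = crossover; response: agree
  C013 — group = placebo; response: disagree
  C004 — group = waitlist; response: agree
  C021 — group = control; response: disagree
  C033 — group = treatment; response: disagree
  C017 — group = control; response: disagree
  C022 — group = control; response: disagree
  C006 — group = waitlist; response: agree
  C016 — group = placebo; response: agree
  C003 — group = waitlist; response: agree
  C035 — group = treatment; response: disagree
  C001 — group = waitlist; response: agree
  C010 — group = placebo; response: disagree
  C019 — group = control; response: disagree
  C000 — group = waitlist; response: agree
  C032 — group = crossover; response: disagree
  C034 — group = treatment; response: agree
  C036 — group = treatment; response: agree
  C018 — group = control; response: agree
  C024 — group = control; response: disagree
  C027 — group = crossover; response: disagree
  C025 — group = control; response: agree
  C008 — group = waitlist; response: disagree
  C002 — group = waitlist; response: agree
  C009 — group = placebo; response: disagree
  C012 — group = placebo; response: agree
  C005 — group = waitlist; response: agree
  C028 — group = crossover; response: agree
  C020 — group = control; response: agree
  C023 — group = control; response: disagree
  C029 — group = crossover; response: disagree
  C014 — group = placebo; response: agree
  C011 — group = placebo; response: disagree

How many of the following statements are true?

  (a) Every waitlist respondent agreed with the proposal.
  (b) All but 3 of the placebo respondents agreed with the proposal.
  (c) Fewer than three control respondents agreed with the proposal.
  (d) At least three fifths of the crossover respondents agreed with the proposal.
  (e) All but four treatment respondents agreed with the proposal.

(a) waitlist: |A| = 9, |A ∩ B| = 8; needs A ⊆ B, i.e. every element of A is in B (|A ∖ B| = 0) — false.
(b) placebo: |A| = 8, |A ∩ B| = 4; needs |A ∖ B| = 3 — false.
(c) control: |A| = 9, |A ∩ B| = 3; needs |A ∩ B| < 3 — false.
(d) crossover: |A| = 7, |A ∩ B| = 4; needs |A ∩ B| / |A| ≥ 3/5 — false.
(e) treatment: |A| = 5, |A ∩ B| = 2; needs |A ∖ B| = 4 — false.

0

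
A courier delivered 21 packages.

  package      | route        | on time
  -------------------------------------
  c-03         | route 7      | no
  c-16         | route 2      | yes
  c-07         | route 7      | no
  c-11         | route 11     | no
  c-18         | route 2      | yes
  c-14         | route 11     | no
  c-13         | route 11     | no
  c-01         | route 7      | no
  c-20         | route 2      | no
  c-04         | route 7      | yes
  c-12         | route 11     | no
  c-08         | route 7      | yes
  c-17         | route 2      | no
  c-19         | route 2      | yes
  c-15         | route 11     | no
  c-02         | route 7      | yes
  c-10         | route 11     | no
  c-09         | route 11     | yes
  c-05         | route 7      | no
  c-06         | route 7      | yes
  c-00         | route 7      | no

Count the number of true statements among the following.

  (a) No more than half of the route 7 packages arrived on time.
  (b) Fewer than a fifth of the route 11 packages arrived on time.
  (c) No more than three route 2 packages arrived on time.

(a) route 7: |A| = 9, |A ∩ B| = 4; needs |A ∩ B| ≤ |A ∖ B| — true.
(b) route 11: |A| = 7, |A ∩ B| = 1; needs |A ∩ B| / |A| < 1/5 — true.
(c) route 2: |A| = 5, |A ∩ B| = 3; needs |A ∩ B| ≤ 3 — true.

3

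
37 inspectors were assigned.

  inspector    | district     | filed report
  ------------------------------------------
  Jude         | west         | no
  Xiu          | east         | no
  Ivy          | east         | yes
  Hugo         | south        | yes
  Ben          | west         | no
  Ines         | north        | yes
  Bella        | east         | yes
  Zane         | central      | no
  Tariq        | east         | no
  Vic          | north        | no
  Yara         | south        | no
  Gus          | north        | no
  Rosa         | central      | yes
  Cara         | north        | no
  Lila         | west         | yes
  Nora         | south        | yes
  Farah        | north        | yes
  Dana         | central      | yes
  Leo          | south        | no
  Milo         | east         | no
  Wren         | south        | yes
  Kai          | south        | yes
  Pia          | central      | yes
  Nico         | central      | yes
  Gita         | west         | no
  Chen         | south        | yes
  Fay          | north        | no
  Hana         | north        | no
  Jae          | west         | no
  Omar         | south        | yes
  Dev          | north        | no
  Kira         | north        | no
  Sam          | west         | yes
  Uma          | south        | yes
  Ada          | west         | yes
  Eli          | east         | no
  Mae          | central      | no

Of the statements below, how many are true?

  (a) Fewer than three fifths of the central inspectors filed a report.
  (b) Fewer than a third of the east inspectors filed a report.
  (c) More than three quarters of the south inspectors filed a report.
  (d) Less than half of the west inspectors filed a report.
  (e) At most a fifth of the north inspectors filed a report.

(a) central: |A| = 6, |A ∩ B| = 4; needs |A ∩ B| / |A| < 3/5 — false.
(b) east: |A| = 6, |A ∩ B| = 2; needs |A ∩ B| / |A| < 1/3 — false.
(c) south: |A| = 9, |A ∩ B| = 7; needs |A ∩ B| / |A| > 3/4 — true.
(d) west: |A| = 7, |A ∩ B| = 3; needs |A ∩ B| < |A ∖ B| — true.
(e) north: |A| = 9, |A ∩ B| = 2; needs |A ∩ B| / |A| ≤ 1/5 — false.

2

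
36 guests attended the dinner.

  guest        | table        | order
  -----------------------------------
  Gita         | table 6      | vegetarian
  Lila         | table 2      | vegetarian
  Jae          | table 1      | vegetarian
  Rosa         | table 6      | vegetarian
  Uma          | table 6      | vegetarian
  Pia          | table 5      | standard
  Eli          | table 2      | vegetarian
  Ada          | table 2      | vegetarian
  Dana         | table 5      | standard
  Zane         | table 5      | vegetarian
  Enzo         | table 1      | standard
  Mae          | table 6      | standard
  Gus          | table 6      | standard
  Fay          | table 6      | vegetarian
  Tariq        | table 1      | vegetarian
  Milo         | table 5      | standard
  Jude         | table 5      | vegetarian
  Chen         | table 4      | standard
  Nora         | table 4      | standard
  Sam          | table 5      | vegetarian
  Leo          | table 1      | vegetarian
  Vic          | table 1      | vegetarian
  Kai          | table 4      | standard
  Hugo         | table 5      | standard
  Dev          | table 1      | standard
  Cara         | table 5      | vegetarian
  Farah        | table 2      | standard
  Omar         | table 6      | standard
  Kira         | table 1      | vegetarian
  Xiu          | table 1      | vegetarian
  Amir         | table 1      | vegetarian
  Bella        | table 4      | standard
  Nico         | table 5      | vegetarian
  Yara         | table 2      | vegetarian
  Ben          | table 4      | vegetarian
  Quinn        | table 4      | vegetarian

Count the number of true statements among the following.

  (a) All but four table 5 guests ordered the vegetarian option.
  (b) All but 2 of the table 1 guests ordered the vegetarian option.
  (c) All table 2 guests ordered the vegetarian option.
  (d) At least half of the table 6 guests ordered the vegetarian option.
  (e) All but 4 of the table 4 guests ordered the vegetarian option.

(a) table 5: |A| = 9, |A ∩ B| = 5; needs |A ∖ B| = 4 — true.
(b) table 1: |A| = 9, |A ∩ B| = 7; needs |A ∖ B| = 2 — true.
(c) table 2: |A| = 5, |A ∩ B| = 4; needs A ⊆ B, i.e. every element of A is in B (|A ∖ B| = 0) — false.
(d) table 6: |A| = 7, |A ∩ B| = 4; needs |A ∩ B| ≥ |A ∖ B| — true.
(e) table 4: |A| = 6, |A ∩ B| = 2; needs |A ∖ B| = 4 — true.

4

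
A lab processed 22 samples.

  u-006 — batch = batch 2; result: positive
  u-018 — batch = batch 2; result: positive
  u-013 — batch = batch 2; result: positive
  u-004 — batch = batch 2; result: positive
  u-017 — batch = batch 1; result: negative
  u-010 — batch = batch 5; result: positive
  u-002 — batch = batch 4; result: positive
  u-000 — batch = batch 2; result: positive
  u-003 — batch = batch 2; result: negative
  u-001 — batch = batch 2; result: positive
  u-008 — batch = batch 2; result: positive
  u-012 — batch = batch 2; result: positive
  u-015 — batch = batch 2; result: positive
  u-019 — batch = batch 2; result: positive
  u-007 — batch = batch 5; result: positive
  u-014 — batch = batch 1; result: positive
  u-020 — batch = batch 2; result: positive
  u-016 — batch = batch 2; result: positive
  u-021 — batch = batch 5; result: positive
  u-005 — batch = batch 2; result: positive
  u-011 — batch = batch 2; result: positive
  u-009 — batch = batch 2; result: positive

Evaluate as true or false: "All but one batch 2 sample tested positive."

True

'All but one batch 2 sample tested positive' holds iff |A ∖ B| = 1.
|A| = 16, |A ∩ B| = 15, |A ∖ B| = 1.
|A ∖ B| = 1, so the statement is true.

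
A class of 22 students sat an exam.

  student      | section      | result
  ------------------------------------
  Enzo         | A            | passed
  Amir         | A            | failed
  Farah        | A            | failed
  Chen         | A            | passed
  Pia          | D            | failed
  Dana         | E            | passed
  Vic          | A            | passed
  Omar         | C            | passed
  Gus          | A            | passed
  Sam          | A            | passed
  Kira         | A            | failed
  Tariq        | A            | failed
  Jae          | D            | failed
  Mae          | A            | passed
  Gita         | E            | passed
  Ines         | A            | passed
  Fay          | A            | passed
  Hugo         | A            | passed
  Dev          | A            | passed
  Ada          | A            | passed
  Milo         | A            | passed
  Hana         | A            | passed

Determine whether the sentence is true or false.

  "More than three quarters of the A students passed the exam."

True

'More than three quarters of the A students passed the exam' holds iff |A ∩ B| / |A| > 3/4.
|A| = 17, |A ∩ B| = 13, |A ∖ B| = 4.
|A ∩ B|/|A| = 13/17, so the statement is true.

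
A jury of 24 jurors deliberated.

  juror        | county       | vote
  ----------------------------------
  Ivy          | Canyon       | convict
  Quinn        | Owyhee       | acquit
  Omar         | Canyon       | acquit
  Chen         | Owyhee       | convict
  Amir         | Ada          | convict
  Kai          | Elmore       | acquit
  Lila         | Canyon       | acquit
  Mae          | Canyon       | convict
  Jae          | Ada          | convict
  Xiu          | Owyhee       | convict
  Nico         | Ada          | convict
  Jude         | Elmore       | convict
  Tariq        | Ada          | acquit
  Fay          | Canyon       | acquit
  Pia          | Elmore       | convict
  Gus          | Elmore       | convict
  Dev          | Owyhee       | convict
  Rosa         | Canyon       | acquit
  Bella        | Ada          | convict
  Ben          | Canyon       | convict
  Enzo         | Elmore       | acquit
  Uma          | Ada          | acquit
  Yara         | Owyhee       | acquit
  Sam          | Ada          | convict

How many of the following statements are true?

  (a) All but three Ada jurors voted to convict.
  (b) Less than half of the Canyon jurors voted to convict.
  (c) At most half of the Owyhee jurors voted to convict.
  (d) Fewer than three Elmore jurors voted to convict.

1

(a) Ada: |A| = 7, |A ∩ B| = 5; needs |A ∖ B| = 3 — false.
(b) Canyon: |A| = 7, |A ∩ B| = 3; needs |A ∩ B| < |A ∖ B| — true.
(c) Owyhee: |A| = 5, |A ∩ B| = 3; needs |A ∩ B| ≤ |A ∖ B| — false.
(d) Elmore: |A| = 5, |A ∩ B| = 3; needs |A ∩ B| < 3 — false.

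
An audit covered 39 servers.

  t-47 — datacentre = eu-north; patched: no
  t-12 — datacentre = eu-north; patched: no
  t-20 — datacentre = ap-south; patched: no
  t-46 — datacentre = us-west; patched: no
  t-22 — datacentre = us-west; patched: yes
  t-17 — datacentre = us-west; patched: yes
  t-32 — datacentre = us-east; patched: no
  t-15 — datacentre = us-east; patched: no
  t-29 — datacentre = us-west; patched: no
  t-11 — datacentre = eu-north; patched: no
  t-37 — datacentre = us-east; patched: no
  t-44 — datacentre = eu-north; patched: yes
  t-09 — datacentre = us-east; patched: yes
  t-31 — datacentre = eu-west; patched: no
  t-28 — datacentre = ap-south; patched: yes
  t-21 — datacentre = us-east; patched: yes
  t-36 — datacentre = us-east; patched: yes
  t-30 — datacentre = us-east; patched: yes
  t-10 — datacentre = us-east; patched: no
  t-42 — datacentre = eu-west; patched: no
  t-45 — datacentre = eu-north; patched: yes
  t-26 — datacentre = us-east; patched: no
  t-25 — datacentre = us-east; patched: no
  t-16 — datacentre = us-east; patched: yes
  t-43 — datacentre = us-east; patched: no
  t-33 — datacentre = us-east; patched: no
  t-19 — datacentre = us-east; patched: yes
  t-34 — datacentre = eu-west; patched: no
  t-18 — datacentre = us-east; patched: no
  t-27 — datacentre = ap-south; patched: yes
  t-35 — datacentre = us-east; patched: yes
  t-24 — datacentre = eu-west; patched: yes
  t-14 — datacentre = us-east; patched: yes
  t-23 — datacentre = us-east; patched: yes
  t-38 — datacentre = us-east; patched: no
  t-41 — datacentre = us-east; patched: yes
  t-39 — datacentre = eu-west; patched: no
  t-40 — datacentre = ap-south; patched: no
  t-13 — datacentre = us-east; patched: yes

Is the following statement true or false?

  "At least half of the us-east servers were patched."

True

Truth condition: |A ∩ B| ≥ |A ∖ B|.
|A| = 21, |A ∩ B| = 11, |A ∖ B| = 10.
11 > 10, so the statement is true.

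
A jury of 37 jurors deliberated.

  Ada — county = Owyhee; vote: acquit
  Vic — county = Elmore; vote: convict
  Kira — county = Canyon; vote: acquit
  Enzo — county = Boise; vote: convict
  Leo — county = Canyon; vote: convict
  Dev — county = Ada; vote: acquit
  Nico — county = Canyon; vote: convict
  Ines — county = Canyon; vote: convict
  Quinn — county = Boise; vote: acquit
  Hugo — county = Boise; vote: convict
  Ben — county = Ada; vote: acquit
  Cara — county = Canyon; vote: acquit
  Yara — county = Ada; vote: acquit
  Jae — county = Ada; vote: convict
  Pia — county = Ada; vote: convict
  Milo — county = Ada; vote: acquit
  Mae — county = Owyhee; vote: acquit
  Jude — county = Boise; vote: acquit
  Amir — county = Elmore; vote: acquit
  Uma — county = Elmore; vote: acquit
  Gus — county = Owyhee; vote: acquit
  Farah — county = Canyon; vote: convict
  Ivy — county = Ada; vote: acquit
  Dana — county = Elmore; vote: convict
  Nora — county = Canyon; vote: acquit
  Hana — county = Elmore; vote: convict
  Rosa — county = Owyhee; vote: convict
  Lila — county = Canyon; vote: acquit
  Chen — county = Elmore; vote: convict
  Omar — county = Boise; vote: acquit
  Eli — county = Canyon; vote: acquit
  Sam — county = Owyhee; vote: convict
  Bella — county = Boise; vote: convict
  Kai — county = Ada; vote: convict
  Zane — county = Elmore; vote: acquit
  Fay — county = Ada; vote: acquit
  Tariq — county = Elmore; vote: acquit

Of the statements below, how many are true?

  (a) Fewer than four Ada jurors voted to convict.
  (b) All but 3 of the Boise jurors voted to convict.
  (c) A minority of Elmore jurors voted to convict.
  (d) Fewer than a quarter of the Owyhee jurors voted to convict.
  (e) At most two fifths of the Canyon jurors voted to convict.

(a) Ada: |A| = 9, |A ∩ B| = 3; needs |A ∩ B| < 4 — true.
(b) Boise: |A| = 6, |A ∩ B| = 3; needs |A ∖ B| = 3 — true.
(c) Elmore: |A| = 8, |A ∩ B| = 4; needs |A ∩ B| < |A ∖ B| — false.
(d) Owyhee: |A| = 5, |A ∩ B| = 2; needs |A ∩ B| / |A| < 1/4 — false.
(e) Canyon: |A| = 9, |A ∩ B| = 4; needs |A ∩ B| / |A| ≤ 2/5 — false.

2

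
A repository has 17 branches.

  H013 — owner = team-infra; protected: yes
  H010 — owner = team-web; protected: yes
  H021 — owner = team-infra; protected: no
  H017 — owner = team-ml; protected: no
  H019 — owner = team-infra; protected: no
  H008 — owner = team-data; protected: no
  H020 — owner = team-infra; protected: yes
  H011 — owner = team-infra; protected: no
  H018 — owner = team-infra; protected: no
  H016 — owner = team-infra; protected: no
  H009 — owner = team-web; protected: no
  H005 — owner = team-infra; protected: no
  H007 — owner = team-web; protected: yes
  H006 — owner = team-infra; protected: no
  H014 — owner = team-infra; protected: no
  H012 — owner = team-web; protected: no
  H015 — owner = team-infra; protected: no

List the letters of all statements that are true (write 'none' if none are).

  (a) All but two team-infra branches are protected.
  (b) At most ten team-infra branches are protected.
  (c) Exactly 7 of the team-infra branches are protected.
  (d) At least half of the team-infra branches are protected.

|A| = 11, |A ∩ B| = 2, |A ∖ B| = 9.
(a) |A ∖ B| = 2: fails.
(b) |A ∩ B| ≤ 10: holds.
(c) |A ∩ B| = 7: fails.
(d) |A ∩ B| ≥ |A ∖ B|: fails.

(b)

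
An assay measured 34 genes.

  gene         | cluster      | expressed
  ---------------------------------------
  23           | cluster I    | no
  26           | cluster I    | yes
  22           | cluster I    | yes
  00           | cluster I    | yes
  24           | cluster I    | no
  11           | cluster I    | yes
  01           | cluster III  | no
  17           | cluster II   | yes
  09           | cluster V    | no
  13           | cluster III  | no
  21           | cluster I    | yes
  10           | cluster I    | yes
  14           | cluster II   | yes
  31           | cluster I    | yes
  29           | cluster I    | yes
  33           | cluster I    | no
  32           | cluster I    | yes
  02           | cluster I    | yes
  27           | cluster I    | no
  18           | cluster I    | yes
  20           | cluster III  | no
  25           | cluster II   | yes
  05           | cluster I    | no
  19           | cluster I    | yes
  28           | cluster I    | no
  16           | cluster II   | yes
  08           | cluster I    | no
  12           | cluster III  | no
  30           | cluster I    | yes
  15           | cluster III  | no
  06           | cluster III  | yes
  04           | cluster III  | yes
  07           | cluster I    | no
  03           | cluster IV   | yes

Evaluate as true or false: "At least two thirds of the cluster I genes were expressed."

'At least two thirds of the cluster I genes were expressed' holds iff |A ∩ B| / |A| ≥ 2/3.
|A| = 21, |A ∩ B| = 13, |A ∖ B| = 8.
|A ∩ B|/|A| = 13/21, so the statement is false.

False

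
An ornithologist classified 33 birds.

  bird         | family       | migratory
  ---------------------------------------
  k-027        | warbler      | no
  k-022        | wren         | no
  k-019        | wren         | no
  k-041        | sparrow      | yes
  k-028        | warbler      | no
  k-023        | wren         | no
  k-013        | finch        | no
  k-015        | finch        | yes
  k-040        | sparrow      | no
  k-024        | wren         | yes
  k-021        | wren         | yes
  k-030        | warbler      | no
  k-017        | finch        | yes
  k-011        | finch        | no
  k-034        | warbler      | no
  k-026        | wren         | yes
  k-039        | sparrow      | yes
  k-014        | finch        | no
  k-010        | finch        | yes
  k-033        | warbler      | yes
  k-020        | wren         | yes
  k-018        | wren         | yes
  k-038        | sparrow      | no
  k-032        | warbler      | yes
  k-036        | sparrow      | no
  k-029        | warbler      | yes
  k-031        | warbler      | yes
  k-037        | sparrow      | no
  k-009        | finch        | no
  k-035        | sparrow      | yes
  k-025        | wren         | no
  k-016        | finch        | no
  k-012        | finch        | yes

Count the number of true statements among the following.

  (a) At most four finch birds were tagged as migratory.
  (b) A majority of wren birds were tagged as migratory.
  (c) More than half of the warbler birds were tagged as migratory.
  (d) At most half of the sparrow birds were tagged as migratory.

(a) finch: |A| = 9, |A ∩ B| = 4; needs |A ∩ B| ≤ 4 — true.
(b) wren: |A| = 9, |A ∩ B| = 5; needs |A ∩ B| > |A ∖ B| — true.
(c) warbler: |A| = 8, |A ∩ B| = 4; needs |A ∩ B| > |A ∖ B| — false.
(d) sparrow: |A| = 7, |A ∩ B| = 3; needs |A ∩ B| ≤ |A ∖ B| — true.

3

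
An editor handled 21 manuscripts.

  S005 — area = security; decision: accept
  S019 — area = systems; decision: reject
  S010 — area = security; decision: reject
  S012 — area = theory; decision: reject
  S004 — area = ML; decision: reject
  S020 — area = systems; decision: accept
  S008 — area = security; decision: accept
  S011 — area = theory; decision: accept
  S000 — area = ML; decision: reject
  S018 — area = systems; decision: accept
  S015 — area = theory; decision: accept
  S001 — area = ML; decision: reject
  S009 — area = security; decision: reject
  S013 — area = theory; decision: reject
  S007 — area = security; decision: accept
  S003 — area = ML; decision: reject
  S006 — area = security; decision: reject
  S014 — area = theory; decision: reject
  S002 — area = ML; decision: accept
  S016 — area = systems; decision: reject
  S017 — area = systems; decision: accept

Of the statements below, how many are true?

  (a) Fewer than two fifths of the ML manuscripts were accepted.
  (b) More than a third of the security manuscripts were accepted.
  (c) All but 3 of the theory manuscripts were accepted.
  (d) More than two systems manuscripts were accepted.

(a) ML: |A| = 5, |A ∩ B| = 1; needs |A ∩ B| / |A| < 2/5 — true.
(b) security: |A| = 6, |A ∩ B| = 3; needs |A ∩ B| / |A| > 1/3 — true.
(c) theory: |A| = 5, |A ∩ B| = 2; needs |A ∖ B| = 3 — true.
(d) systems: |A| = 5, |A ∩ B| = 3; needs |A ∩ B| > 2 — true.

4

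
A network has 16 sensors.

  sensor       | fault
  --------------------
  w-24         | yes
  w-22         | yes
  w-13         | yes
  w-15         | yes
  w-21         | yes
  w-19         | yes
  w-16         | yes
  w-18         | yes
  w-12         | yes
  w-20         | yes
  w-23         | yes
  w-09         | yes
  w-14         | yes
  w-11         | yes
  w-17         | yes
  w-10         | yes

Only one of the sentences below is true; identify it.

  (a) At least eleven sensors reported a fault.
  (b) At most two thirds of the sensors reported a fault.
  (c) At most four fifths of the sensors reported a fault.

|A| = 16, |A ∩ B| = 16, |A ∖ B| = 0.
(a) requires |A ∩ B| ≥ 11: true.
(b) requires |A ∩ B| / |A| ≤ 2/3: false.
(c) requires |A ∩ B| / |A| ≤ 4/5: false.

(a)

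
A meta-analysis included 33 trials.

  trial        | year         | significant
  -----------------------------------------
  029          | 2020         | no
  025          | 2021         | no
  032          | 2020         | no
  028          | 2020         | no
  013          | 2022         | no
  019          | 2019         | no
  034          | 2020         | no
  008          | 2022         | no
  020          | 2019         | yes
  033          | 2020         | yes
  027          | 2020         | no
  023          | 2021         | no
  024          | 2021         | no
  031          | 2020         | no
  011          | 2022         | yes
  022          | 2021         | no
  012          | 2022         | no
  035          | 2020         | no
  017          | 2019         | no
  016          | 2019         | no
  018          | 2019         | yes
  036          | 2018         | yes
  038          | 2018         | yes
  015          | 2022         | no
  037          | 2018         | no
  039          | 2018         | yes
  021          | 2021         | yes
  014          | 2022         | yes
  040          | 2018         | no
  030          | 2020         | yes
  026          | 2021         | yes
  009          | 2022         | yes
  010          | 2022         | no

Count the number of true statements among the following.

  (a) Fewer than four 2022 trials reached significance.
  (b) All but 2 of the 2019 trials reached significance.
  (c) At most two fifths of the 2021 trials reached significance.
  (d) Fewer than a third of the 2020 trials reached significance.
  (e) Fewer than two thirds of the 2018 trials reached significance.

4

(a) 2022: |A| = 8, |A ∩ B| = 3; needs |A ∩ B| < 4 — true.
(b) 2019: |A| = 5, |A ∩ B| = 2; needs |A ∖ B| = 2 — false.
(c) 2021: |A| = 6, |A ∩ B| = 2; needs |A ∩ B| / |A| ≤ 2/5 — true.
(d) 2020: |A| = 9, |A ∩ B| = 2; needs |A ∩ B| / |A| < 1/3 — true.
(e) 2018: |A| = 5, |A ∩ B| = 3; needs |A ∩ B| / |A| < 2/3 — true.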